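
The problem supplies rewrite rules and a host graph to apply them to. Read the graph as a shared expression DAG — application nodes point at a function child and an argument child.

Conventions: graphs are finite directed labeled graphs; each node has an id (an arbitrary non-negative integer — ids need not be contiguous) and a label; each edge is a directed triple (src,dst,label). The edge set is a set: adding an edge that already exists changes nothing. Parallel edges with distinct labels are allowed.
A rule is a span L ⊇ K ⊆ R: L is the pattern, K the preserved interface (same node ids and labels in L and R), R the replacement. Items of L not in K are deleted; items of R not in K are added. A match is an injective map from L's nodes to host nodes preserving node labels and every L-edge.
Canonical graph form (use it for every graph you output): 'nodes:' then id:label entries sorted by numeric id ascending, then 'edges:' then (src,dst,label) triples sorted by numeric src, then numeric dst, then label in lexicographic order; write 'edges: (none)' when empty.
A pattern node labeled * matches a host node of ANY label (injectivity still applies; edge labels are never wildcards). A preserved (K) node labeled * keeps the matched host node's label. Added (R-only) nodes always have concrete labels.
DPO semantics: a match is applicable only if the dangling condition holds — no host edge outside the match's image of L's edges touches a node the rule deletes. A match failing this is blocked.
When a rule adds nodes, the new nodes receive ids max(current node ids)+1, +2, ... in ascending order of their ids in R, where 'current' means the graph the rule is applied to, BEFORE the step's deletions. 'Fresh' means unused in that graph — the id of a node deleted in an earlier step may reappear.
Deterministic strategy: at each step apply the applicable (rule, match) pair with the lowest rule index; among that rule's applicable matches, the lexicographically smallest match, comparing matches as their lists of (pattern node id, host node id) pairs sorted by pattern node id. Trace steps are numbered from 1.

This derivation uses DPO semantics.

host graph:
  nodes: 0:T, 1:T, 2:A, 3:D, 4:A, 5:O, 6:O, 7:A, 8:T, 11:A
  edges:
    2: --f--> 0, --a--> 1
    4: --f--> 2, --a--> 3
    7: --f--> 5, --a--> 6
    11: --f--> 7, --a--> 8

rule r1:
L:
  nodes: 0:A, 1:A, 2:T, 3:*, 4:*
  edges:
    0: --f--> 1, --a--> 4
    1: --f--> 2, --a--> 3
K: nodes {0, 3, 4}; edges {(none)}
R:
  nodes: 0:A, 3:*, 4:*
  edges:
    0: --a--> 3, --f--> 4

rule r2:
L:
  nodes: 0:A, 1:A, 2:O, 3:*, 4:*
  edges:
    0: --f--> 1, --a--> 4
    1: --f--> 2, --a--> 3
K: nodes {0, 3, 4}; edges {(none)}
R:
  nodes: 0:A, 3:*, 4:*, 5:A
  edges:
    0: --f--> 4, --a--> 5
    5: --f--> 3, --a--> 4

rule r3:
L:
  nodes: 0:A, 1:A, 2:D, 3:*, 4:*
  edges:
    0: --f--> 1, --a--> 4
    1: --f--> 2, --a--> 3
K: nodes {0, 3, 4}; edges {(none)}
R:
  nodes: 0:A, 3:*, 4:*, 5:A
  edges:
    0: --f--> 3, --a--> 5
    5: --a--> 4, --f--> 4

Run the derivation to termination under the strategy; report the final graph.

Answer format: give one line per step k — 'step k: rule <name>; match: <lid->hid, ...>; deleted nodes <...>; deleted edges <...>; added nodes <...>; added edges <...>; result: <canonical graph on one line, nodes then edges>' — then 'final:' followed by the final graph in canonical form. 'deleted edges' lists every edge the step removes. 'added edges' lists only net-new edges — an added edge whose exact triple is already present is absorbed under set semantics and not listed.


step 1: rule r1; match: 0->4, 1->2, 2->0, 3->1, 4->3; deleted nodes 0, 2; deleted edges (2,0,f); (2,1,a); (4,2,f); (4,3,a); added nodes (none); added edges (4,1,a); (4,3,f); result: nodes: 1:T, 3:D, 4:A, 5:O, 6:O, 7:A, 8:T, 11:A edges: (4,1,a); (4,3,f); (7,5,f); (7,6,a); (11,7,f); (11,8,a)
step 2: rule r2; match: 0->11, 1->7, 2->5, 3->6, 4->8; deleted nodes 5, 7; deleted edges (7,5,f); (7,6,a); (11,7,f); (11,8,a); added nodes 12; added edges (11,8,f); (11,12,a); (12,6,f); (12,8,a); result: nodes: 1:T, 3:D, 4:A, 6:O, 8:T, 11:A, 12:A edges: (4,1,a); (4,3,f); (11,8,f); (11,12,a); (12,6,f); (12,8,a)
final:
nodes: 1:T, 3:D, 4:A, 6:O, 8:T, 11:A, 12:A
edges: (4,1,a); (4,3,f); (11,8,f); (11,12,a); (12,6,f); (12,8,a)


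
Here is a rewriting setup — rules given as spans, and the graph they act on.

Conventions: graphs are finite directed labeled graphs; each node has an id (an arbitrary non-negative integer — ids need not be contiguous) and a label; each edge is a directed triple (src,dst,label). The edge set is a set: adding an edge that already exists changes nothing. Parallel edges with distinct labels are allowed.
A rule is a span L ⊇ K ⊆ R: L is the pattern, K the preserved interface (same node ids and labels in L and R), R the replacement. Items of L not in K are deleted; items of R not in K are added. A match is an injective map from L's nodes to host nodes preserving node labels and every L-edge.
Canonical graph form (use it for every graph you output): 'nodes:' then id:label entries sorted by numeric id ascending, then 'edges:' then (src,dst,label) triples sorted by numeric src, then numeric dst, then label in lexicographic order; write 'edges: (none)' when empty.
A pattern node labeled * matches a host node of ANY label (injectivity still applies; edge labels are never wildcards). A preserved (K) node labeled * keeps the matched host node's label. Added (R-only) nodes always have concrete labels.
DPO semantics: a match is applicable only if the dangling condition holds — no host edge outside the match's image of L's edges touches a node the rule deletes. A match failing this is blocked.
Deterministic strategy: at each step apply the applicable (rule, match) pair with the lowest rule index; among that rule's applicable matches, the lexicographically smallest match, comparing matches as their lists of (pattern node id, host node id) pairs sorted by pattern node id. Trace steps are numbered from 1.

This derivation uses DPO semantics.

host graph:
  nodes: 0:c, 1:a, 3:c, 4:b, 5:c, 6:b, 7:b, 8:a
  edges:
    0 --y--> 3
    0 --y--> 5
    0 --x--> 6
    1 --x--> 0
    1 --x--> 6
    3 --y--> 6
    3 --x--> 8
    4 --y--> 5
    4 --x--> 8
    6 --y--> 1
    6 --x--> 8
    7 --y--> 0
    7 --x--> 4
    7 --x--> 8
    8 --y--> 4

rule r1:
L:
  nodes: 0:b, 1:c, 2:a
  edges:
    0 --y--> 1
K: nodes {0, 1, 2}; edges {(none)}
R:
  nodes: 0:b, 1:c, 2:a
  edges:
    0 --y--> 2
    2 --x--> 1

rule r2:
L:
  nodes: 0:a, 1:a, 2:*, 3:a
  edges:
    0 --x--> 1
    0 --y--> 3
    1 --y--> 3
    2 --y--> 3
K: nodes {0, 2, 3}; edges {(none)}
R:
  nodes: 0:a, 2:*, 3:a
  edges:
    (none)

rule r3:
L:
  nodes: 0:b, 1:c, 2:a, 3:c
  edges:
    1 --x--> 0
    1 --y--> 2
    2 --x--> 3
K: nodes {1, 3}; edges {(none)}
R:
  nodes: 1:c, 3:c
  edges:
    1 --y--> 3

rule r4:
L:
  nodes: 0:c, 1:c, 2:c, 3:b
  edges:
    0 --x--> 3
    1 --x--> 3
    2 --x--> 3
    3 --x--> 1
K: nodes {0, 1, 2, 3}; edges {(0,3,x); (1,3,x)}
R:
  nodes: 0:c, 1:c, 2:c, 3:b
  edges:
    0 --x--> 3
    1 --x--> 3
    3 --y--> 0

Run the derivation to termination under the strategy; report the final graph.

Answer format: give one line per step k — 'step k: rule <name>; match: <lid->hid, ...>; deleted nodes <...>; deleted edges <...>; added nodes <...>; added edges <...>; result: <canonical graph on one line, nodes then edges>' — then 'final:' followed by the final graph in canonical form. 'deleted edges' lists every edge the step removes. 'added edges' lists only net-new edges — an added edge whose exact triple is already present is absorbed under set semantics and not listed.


step 1: rule r1; match: 0->4, 1->5, 2->1; deleted nodes (none); deleted edges (4,5,y); added nodes (none); added edges (1,5,x); (4,1,y); result: nodes: 0:c, 1:a, 3:c, 4:b, 5:c, 6:b, 7:b, 8:a edges: (0,3,y); (0,5,y); (0,6,x); (1,0,x); (1,5,x); (1,6,x); (3,6,y); (3,8,x); (4,1,y); (4,8,x); (6,1,y); (6,8,x); (7,0,y); (7,4,x); (7,8,x); (8,4,y)
step 2: rule r1; match: 0->7, 1->0, 2->1; deleted nodes (none); deleted edges (7,0,y); added nodes (none); added edges (7,1,y); result: nodes: 0:c, 1:a, 3:c, 4:b, 5:c, 6:b, 7:b, 8:a edges: (0,3,y); (0,5,y); (0,6,x); (1,0,x); (1,5,x); (1,6,x); (3,6,y); (3,8,x); (4,1,y); (4,8,x); (6,1,y); (6,8,x); (7,1,y); (7,4,x); (7,8,x); (8,4,y)
final:
nodes: 0:c, 1:a, 3:c, 4:b, 5:c, 6:b, 7:b, 8:a
edges: (0,3,y); (0,5,y); (0,6,x); (1,0,x); (1,5,x); (1,6,x); (3,6,y); (3,8,x); (4,1,y); (4,8,x); (6,1,y); (6,8,x); (7,1,y); (7,4,x); (7,8,x); (8,4,y)


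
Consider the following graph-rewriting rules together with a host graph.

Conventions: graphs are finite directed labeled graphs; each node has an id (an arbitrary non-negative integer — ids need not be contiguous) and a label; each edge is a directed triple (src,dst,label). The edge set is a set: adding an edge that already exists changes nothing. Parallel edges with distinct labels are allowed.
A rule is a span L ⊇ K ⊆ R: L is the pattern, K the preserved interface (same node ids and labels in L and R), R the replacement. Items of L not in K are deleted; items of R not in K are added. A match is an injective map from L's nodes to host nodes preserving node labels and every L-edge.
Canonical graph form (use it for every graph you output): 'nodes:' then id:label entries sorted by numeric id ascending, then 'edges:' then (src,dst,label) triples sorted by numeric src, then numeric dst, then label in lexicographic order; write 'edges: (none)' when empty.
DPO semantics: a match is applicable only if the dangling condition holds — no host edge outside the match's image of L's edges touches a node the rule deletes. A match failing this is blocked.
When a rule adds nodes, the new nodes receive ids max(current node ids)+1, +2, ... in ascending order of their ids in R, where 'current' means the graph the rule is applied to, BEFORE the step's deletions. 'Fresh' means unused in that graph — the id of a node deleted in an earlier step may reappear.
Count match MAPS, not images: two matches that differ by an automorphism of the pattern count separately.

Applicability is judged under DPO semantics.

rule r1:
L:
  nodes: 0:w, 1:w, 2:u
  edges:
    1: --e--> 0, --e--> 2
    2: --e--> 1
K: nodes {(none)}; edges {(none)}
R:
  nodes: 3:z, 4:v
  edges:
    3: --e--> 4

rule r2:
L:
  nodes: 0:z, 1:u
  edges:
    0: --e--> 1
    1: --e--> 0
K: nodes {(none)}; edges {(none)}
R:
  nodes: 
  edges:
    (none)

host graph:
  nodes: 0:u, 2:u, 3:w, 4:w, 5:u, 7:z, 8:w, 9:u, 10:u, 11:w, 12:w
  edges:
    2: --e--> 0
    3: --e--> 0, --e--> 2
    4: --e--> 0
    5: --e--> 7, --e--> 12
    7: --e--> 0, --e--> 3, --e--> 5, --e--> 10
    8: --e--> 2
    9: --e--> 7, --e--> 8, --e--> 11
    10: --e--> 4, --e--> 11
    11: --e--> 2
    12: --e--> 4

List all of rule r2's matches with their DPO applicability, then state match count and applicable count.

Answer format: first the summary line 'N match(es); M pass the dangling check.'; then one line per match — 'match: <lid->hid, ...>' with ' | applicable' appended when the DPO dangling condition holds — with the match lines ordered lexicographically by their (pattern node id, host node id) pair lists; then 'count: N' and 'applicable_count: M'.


1 match(es); 0 pass the dangling check.
match: 0->7, 1->5
count: 1
applicable_count: 0


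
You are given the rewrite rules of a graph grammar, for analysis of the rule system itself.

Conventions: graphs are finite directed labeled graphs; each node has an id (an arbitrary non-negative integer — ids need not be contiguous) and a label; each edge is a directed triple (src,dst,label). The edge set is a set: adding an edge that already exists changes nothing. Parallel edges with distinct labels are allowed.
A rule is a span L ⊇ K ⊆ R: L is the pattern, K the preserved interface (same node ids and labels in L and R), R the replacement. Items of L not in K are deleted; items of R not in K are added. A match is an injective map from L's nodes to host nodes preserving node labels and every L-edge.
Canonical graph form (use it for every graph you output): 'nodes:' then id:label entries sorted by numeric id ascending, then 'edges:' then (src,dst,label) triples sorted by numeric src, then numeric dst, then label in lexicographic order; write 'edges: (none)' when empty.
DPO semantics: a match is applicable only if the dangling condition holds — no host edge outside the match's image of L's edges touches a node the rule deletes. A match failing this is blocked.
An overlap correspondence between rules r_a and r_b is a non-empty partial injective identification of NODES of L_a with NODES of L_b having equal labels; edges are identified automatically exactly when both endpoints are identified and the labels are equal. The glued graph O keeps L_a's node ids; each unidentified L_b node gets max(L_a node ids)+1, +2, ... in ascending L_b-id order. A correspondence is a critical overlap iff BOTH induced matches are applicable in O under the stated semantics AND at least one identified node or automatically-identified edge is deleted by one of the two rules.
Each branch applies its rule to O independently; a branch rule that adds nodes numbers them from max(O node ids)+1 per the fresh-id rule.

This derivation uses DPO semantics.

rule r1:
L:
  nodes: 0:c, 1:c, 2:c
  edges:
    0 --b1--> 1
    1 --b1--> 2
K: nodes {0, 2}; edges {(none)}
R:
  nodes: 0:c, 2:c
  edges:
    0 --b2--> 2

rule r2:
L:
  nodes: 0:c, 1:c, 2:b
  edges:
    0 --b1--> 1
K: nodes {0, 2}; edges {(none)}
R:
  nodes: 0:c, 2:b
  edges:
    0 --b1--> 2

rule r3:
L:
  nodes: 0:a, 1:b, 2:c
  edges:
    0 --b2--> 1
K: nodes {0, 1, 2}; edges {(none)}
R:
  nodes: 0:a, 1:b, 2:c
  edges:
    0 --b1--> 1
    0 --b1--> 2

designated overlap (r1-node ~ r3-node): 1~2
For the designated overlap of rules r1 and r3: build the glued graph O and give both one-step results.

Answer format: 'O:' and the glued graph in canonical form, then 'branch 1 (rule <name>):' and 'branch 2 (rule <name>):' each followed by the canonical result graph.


O:
nodes: 0:c, 1:c, 2:c, 3:a, 4:b
edges: (0,1,b1); (1,2,b1); (3,4,b2)
branch 1 (rule r1):
nodes: 0:c, 2:c, 3:a, 4:b
edges: (0,2,b2); (3,4,b2)
branch 2 (rule r3):
nodes: 0:c, 1:c, 2:c, 3:a, 4:b
edges: (0,1,b1); (1,2,b1); (3,1,b1); (3,4,b1)


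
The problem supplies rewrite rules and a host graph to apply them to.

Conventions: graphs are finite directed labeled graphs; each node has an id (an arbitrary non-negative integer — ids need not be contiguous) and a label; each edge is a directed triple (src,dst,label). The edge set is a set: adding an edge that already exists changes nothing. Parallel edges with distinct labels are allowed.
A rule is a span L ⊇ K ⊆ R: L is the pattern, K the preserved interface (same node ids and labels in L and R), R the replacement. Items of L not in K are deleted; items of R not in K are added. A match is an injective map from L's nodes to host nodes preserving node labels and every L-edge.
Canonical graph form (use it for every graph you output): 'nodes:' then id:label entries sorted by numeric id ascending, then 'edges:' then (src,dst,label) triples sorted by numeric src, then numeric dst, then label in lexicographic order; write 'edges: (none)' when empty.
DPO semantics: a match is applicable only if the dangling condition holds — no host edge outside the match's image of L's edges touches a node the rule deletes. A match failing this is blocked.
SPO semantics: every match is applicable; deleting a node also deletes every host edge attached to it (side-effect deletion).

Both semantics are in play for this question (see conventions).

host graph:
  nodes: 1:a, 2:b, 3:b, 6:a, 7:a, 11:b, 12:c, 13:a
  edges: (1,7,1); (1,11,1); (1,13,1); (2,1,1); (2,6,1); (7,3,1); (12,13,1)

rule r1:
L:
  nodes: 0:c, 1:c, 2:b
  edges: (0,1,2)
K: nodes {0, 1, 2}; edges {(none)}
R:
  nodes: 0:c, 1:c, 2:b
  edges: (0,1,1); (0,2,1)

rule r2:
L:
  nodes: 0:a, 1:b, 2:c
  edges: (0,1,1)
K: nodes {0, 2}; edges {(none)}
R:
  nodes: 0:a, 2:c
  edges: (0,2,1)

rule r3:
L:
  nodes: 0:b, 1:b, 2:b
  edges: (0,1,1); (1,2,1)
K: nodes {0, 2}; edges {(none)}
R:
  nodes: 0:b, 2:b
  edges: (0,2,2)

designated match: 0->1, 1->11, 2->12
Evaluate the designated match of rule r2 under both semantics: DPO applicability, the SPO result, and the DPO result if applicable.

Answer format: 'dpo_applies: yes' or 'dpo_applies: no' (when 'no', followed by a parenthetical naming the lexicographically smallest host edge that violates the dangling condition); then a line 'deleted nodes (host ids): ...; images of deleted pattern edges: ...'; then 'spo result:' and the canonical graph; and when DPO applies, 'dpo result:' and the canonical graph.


dpo_applies: yes
deleted nodes (host ids): 11; images of deleted pattern edges: (1,11,1)
spo result:
nodes: 1:a, 2:b, 3:b, 6:a, 7:a, 12:c, 13:a
edges: (1,7,1); (1,12,1); (1,13,1); (2,1,1); (2,6,1); (7,3,1); (12,13,1)
dpo result:
nodes: 1:a, 2:b, 3:b, 6:a, 7:a, 12:c, 13:a
edges: (1,7,1); (1,12,1); (1,13,1); (2,1,1); (2,6,1); (7,3,1); (12,13,1)


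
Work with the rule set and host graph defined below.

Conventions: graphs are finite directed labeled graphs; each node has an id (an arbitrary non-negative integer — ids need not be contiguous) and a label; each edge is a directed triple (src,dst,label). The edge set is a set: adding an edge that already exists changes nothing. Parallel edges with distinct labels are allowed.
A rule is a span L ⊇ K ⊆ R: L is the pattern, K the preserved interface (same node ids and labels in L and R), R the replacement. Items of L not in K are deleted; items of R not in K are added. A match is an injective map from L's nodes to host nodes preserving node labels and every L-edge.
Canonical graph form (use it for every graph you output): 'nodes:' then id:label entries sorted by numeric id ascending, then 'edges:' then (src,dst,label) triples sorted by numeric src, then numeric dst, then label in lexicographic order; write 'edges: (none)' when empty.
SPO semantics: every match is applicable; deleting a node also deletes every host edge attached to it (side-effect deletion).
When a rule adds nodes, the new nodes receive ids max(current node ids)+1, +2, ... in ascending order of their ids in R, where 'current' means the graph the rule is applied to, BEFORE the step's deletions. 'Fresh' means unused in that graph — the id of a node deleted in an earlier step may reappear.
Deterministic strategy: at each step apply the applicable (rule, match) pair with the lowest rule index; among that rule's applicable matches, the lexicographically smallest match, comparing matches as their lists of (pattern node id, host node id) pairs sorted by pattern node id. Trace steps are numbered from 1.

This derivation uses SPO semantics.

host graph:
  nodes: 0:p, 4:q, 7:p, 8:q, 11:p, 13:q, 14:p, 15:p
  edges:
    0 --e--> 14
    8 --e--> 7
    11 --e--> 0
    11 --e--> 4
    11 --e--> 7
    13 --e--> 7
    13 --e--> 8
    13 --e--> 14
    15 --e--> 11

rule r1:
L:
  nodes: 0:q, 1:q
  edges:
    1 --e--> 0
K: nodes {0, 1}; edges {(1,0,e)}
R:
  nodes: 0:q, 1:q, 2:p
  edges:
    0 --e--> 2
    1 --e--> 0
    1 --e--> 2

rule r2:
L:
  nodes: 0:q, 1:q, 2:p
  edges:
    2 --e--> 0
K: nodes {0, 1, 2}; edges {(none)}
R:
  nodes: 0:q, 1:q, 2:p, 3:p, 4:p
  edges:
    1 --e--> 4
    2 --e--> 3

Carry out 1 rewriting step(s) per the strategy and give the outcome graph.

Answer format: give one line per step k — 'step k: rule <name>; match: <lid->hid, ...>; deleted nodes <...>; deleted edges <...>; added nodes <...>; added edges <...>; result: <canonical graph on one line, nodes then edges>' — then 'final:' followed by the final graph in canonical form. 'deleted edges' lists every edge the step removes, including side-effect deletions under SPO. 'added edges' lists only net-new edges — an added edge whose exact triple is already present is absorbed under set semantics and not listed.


step 1: rule r1; match: 0->8, 1->13; deleted nodes (none); deleted edges (none); added nodes 16; added edges (8,16,e); (13,16,e); result: nodes: 0:p, 4:q, 7:p, 8:q, 11:p, 13:q, 14:p, 15:p, 16:p edges: (0,14,e); (8,7,e); (8,16,e); (11,0,e); (11,4,e); (11,7,e); (13,7,e); (13,8,e); (13,14,e); (13,16,e); (15,11,e)
final:
nodes: 0:p, 4:q, 7:p, 8:q, 11:p, 13:q, 14:p, 15:p, 16:p
edges: (0,14,e); (8,7,e); (8,16,e); (11,0,e); (11,4,e); (11,7,e); (13,7,e); (13,8,e); (13,14,e); (13,16,e); (15,11,e)


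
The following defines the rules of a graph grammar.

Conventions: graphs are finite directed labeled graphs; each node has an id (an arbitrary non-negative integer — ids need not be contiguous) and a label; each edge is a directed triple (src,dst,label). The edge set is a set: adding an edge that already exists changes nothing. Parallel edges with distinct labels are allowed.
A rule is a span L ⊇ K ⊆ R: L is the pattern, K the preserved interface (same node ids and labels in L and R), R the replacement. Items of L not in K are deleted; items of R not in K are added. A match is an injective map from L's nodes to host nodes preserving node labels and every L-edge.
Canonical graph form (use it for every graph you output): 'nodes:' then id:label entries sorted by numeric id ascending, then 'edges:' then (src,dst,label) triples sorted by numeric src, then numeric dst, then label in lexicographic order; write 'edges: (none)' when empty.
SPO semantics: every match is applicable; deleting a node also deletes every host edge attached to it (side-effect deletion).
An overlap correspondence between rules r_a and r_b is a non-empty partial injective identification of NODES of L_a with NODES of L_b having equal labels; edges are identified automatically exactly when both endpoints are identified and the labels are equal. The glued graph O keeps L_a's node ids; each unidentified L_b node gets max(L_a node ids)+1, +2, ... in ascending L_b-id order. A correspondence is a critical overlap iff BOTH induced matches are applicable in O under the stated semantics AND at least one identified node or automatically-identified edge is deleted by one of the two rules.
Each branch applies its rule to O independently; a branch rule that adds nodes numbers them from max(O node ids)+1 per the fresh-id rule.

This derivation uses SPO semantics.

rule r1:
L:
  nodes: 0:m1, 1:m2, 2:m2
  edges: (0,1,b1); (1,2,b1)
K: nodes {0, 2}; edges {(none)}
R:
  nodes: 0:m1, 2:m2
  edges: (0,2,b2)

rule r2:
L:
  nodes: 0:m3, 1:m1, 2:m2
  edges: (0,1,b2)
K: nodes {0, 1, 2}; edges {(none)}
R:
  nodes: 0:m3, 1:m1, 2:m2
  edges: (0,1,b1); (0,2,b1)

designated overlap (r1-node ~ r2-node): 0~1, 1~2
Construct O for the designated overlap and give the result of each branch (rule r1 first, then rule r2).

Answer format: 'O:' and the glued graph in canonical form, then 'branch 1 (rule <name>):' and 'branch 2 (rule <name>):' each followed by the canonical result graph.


O:
nodes: 0:m1, 1:m2, 2:m2, 3:m3
edges: (0,1,b1); (1,2,b1); (3,0,b2)
branch 1 (rule r1):
nodes: 0:m1, 2:m2, 3:m3
edges: (0,2,b2); (3,0,b2)
branch 2 (rule r2):
nodes: 0:m1, 1:m2, 2:m2, 3:m3
edges: (0,1,b1); (1,2,b1); (3,0,b1); (3,1,b1)


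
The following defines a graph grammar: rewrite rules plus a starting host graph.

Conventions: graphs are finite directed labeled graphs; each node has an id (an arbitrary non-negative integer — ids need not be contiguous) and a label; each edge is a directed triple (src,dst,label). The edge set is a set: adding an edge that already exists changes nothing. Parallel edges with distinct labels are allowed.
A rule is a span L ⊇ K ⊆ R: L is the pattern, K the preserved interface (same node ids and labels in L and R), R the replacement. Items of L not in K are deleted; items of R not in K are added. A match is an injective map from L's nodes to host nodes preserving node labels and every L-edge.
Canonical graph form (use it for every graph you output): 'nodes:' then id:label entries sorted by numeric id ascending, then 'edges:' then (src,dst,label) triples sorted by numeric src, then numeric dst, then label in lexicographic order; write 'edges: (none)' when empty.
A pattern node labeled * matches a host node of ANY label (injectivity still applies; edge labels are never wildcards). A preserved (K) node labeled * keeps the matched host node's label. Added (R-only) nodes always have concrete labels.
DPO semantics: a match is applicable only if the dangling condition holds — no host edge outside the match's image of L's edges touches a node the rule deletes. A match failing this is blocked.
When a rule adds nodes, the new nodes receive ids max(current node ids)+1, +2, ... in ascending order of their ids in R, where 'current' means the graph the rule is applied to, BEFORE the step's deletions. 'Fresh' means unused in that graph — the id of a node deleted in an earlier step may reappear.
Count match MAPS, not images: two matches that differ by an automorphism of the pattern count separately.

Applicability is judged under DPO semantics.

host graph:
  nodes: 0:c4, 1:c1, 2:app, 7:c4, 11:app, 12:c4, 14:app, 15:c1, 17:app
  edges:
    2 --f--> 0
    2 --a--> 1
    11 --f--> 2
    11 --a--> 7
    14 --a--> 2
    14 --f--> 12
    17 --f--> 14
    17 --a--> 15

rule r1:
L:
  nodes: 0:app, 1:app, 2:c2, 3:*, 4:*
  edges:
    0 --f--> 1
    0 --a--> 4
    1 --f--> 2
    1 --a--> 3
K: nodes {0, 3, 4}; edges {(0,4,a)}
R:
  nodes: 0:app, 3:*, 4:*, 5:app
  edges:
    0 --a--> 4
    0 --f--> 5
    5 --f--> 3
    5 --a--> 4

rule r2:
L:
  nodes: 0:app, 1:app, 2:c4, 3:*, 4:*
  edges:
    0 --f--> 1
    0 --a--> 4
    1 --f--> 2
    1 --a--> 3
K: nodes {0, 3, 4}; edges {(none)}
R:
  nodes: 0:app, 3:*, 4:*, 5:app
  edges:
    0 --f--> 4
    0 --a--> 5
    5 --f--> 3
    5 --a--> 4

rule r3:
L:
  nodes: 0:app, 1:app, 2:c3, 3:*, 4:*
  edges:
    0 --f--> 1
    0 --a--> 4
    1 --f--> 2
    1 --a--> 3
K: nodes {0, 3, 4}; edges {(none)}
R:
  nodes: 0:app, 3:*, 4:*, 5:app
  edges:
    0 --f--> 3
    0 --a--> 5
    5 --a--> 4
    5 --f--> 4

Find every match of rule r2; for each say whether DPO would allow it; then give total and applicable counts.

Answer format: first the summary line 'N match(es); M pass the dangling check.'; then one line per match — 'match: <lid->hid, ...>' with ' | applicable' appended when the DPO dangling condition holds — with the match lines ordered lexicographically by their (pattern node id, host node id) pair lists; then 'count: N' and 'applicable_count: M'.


2 match(es); 1 pass the dangling check.
match: 0->11, 1->2, 2->0, 3->1, 4->7
match: 0->17, 1->14, 2->12, 3->2, 4->15 | applicable
count: 2
applicable_count: 1


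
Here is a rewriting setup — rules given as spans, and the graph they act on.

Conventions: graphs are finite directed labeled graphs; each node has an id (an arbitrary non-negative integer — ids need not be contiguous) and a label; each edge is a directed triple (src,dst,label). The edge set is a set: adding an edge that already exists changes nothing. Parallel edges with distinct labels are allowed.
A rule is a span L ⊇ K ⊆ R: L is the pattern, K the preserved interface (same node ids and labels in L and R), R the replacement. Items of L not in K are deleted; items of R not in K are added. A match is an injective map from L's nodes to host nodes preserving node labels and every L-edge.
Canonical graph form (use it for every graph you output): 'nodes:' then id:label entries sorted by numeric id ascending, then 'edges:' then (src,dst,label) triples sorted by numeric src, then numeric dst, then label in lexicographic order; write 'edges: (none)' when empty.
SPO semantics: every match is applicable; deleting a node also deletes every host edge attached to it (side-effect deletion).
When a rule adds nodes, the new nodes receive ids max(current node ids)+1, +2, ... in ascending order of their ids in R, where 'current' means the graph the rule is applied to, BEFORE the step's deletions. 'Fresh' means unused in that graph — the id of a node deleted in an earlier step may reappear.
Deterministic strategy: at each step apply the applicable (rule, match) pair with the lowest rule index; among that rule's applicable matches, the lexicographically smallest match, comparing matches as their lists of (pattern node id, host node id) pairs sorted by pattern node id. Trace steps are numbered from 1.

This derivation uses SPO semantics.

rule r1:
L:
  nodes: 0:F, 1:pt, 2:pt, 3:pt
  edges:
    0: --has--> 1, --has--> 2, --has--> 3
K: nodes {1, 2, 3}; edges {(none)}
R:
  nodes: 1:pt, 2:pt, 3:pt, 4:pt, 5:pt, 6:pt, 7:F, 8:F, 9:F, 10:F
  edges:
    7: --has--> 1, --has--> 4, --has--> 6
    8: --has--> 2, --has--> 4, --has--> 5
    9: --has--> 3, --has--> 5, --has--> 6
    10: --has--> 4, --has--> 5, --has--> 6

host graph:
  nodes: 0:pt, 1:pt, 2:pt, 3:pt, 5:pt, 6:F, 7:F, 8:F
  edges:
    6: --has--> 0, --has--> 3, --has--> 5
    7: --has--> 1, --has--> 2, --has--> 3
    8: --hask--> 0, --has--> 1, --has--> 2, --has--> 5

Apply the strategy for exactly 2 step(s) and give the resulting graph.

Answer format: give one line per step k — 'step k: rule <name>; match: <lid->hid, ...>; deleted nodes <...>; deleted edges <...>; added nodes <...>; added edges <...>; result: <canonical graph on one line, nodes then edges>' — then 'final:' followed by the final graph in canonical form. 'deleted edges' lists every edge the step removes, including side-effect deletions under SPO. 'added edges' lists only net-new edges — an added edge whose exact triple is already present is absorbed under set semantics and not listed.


step 1: rule r1; match: 0->6, 1->0, 2->3, 3->5; deleted nodes 6; deleted edges (6,0,has); (6,3,has); (6,5,has); added nodes 9, 10, 11, 12, 13, 14, 15; added edges (12,0,has); (12,9,has); (12,11,has); (13,3,has); (13,9,has); (13,10,has); (14,5,has); (14,10,has); (14,11,has); (15,9,has); (15,10,has); (15,11,has); result: nodes: 0:pt, 1:pt, 2:pt, 3:pt, 5:pt, 7:F, 8:F, 9:pt, 10:pt, 11:pt, 12:F, 13:F, 14:F, 15:F edges: (7,1,has); (7,2,has); (7,3,has); (8,0,hask); (8,1,has); (8,2,has); (8,5,has); (12,0,has); (12,9,has); (12,11,has); (13,3,has); (13,9,has); (13,10,has); (14,5,has); (14,10,has); (14,11,has); (15,9,has); (15,10,has); (15,11,has)
step 2: rule r1; match: 0->7, 1->1, 2->2, 3->3; deleted nodes 7; deleted edges (7,1,has); (7,2,has); (7,3,has); added nodes 16, 17, 18, 19, 20, 21, 22; added edges (19,1,has); (19,16,has); (19,18,has); (20,2,has); (20,16,has); (20,17,has); (21,3,has); (21,17,has); (21,18,has); (22,16,has); (22,17,has); (22,18,has); result: nodes: 0:pt, 1:pt, 2:pt, 3:pt, 5:pt, 8:F, 9:pt, 10:pt, 11:pt, 12:F, 13:F, 14:F, 15:F, 16:pt, 17:pt, 18:pt, 19:F, 20:F, 21:F, 22:F edges: (8,0,hask); (8,1,has); (8,2,has); (8,5,has); (12,0,has); (12,9,has); (12,11,has); (13,3,has); (13,9,has); (13,10,has); (14,5,has); (14,10,has); (14,11,has); (15,9,has); (15,10,has); (15,11,has); (19,1,has); (19,16,has); (19,18,has); (20,2,has); (20,16,has); (20,17,has); (21,3,has); (21,17,has); (21,18,has); (22,16,has); (22,17,has); (22,18,has)
final:
nodes: 0:pt, 1:pt, 2:pt, 3:pt, 5:pt, 8:F, 9:pt, 10:pt, 11:pt, 12:F, 13:F, 14:F, 15:F, 16:pt, 17:pt, 18:pt, 19:F, 20:F, 21:F, 22:F
edges: (8,0,hask); (8,1,has); (8,2,has); (8,5,has); (12,0,has); (12,9,has); (12,11,has); (13,3,has); (13,9,has); (13,10,has); (14,5,has); (14,10,has); (14,11,has); (15,9,has); (15,10,has); (15,11,has); (19,1,has); (19,16,has); (19,18,has); (20,2,has); (20,16,has); (20,17,has); (21,3,has); (21,17,has); (21,18,has); (22,16,has); (22,17,has); (22,18,has)


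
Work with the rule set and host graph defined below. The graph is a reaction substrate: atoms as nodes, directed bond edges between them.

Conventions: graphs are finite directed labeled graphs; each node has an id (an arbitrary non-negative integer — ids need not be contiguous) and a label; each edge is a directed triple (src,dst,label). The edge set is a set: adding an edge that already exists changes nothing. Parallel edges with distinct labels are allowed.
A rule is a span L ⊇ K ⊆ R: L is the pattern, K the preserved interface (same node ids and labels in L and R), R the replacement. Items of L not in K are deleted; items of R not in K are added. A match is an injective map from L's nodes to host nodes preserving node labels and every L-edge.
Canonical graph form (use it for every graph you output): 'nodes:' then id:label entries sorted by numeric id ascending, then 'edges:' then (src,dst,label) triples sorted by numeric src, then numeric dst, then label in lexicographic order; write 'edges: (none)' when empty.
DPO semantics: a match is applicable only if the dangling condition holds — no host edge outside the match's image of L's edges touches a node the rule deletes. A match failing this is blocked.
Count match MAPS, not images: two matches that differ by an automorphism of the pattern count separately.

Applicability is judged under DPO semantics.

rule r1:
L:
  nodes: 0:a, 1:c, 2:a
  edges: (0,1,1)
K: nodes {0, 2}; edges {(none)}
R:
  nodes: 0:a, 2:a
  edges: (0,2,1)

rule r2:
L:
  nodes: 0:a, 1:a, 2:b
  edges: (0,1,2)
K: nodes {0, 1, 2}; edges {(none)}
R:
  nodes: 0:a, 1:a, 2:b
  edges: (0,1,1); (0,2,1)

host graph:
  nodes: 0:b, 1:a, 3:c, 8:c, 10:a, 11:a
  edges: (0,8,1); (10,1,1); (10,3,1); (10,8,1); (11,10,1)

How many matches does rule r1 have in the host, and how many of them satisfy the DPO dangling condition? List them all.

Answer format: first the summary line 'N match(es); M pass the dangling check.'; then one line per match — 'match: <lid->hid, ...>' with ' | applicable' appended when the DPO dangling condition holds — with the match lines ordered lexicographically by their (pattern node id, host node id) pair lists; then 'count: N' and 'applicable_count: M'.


4 match(es); 2 pass the dangling check.
match: 0->10, 1->3, 2->1 | applicable
match: 0->10, 1->3, 2->11 | applicable
match: 0->10, 1->8, 2->1
match: 0->10, 1->8, 2->11
count: 4
applicable_count: 2


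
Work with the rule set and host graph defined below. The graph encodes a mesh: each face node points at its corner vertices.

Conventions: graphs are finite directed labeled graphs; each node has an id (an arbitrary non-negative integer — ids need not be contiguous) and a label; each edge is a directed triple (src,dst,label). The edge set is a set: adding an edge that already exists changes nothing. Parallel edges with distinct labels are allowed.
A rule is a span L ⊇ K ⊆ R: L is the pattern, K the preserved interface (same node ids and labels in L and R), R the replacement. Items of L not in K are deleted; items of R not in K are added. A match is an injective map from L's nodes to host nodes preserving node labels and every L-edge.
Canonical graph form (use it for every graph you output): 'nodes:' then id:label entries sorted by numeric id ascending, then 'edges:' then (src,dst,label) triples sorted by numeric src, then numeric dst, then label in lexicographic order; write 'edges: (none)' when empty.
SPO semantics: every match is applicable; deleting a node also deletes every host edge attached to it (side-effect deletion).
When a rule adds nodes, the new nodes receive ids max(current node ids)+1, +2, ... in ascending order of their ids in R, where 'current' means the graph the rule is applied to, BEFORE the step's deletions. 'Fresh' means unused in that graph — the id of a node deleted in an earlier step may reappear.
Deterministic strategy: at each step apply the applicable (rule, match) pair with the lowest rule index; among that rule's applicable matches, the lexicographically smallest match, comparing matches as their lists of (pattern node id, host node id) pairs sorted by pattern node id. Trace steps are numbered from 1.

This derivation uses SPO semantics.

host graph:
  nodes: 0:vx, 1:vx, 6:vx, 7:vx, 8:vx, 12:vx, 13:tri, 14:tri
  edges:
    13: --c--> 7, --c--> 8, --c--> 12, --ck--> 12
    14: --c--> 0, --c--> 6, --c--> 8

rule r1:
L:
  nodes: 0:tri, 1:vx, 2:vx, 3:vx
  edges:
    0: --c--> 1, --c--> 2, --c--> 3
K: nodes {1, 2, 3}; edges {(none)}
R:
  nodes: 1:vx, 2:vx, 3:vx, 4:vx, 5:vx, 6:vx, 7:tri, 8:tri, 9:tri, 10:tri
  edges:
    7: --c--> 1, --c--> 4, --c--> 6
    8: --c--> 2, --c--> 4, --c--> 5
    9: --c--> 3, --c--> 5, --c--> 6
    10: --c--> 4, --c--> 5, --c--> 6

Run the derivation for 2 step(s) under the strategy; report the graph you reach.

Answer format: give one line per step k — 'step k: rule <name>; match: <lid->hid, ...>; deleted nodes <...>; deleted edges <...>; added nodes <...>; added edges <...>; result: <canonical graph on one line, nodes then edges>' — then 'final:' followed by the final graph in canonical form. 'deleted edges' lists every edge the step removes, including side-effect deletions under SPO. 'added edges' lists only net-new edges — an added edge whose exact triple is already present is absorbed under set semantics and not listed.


step 1: rule r1; match: 0->13, 1->7, 2->8, 3->12; deleted nodes 13; deleted edges (13,7,c); (13,8,c); (13,12,c); (13,12,ck); added nodes 15, 16, 17, 18, 19, 20, 21; added edges (18,7,c); (18,15,c); (18,17,c); (19,8,c); (19,15,c); (19,16,c); (20,12,c); (20,16,c); (20,17,c); (21,15,c); (21,16,c); (21,17,c); result: nodes: 0:vx, 1:vx, 6:vx, 7:vx, 8:vx, 12:vx, 14:tri, 15:vx, 16:vx, 17:vx, 18:tri, 19:tri, 20:tri, 21:tri edges: (14,0,c); (14,6,c); (14,8,c); (18,7,c); (18,15,c); (18,17,c); (19,8,c); (19,15,c); (19,16,c); (20,12,c); (20,16,c); (20,17,c); (21,15,c); (21,16,c); (21,17,c)
step 2: rule r1; match: 0->14, 1->0, 2->6, 3->8; deleted nodes 14; deleted edges (14,0,c); (14,6,c); (14,8,c); added nodes 22, 23, 24, 25, 26, 27, 28; added edges (25,0,c); (25,22,c); (25,24,c); (26,6,c); (26,22,c); (26,23,c); (27,8,c); (27,23,c); (27,24,c); (28,22,c); (28,23,c); (28,24,c); result: nodes: 0:vx, 1:vx, 6:vx, 7:vx, 8:vx, 12:vx, 15:vx, 16:vx, 17:vx, 18:tri, 19:tri, 20:tri, 21:tri, 22:vx, 23:vx, 24:vx, 25:tri, 26:tri, 27:tri, 28:tri edges: (18,7,c); (18,15,c); (18,17,c); (19,8,c); (19,15,c); (19,16,c); (20,12,c); (20,16,c); (20,17,c); (21,15,c); (21,16,c); (21,17,c); (25,0,c); (25,22,c); (25,24,c); (26,6,c); (26,22,c); (26,23,c); (27,8,c); (27,23,c); (27,24,c); (28,22,c); (28,23,c); (28,24,c)
final:
nodes: 0:vx, 1:vx, 6:vx, 7:vx, 8:vx, 12:vx, 15:vx, 16:vx, 17:vx, 18:tri, 19:tri, 20:tri, 21:tri, 22:vx, 23:vx, 24:vx, 25:tri, 26:tri, 27:tri, 28:tri
edges: (18,7,c); (18,15,c); (18,17,c); (19,8,c); (19,15,c); (19,16,c); (20,12,c); (20,16,c); (20,17,c); (21,15,c); (21,16,c); (21,17,c); (25,0,c); (25,22,c); (25,24,c); (26,6,c); (26,22,c); (26,23,c); (27,8,c); (27,23,c); (27,24,c); (28,22,c); (28,23,c); (28,24,c)


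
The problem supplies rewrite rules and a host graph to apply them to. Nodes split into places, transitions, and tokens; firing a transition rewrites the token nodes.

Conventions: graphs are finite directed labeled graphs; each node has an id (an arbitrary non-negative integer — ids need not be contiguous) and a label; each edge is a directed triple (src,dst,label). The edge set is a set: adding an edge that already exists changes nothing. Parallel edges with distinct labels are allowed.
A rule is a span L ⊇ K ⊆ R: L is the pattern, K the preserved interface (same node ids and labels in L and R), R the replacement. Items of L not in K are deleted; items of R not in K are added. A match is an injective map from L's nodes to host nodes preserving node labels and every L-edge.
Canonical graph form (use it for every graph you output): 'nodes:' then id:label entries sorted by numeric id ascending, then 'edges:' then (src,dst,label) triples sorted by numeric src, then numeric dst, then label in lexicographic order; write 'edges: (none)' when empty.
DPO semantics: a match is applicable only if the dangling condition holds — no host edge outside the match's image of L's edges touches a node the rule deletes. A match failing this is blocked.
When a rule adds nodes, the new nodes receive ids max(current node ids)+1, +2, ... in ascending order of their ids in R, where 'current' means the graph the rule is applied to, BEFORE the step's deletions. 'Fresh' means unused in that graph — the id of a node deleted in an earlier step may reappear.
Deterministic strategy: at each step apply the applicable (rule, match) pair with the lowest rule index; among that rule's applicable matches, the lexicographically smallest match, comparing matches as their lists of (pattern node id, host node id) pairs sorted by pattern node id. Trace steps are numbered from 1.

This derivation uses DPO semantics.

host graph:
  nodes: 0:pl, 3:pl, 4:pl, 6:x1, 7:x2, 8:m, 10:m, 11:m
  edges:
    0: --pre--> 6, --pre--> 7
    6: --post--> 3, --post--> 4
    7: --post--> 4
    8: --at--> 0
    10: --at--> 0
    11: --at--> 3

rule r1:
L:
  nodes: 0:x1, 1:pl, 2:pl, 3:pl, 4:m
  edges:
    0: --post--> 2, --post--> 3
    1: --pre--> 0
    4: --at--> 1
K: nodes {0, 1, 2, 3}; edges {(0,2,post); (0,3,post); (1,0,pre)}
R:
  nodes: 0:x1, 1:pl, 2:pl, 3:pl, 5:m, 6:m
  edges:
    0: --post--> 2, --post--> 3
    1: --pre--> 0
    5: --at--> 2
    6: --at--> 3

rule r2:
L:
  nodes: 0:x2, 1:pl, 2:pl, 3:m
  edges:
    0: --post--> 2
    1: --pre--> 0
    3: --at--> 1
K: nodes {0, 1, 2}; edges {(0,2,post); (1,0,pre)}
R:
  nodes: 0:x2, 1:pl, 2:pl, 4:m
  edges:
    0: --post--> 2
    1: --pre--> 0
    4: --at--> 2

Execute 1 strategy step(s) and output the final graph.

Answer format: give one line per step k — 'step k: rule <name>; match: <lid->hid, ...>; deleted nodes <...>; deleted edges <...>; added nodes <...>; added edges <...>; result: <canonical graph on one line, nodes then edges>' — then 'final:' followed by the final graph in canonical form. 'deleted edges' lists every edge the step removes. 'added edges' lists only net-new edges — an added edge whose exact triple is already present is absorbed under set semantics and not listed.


step 1: rule r1; match: 0->6, 1->0, 2->3, 3->4, 4->8; deleted nodes 8; deleted edges (8,0,at); added nodes 12, 13; added edges (12,3,at); (13,4,at); result: nodes: 0:pl, 3:pl, 4:pl, 6:x1, 7:x2, 10:m, 11:m, 12:m, 13:m edges: (0,6,pre); (0,7,pre); (6,3,post); (6,4,post); (7,4,post); (10,0,at); (11,3,at); (12,3,at); (13,4,at)
final:
nodes: 0:pl, 3:pl, 4:pl, 6:x1, 7:x2, 10:m, 11:m, 12:m, 13:m
edges: (0,6,pre); (0,7,pre); (6,3,post); (6,4,post); (7,4,post); (10,0,at); (11,3,at); (12,3,at); (13,4,at)
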